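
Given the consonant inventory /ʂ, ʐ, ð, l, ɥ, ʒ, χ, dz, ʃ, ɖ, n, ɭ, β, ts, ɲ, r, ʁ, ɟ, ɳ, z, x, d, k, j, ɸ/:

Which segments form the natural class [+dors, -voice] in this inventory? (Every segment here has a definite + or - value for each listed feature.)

Eliminate segments failing any feature: /ʂ, ʐ, ð, l, ʒ, dz, ʃ, ɖ, n, ɭ, β, ts, r, ɳ, z, d, ɸ/ are [-dorsal]; /ɥ, ɲ, ʁ, ɟ, j/ are [+voice]. The remaining /χ, x, k/ satisfy [+dorsal], [-voice].

χ, x, k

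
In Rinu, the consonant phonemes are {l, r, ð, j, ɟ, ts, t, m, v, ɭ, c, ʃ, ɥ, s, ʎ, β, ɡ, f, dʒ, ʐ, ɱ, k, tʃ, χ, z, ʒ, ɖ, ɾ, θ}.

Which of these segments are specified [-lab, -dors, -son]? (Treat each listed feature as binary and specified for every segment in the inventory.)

ð, ts, t, ʃ, s, dʒ, ʐ, tʃ, z, ʒ, ɖ, θ

Eliminate segments failing any feature: /l, r, ɭ, ɾ/ are [+sonorant]; /j, ɟ, c, ʎ, ɡ, k, χ/ are [+dorsal]; /m, v, ɥ, β, f, ɱ/ are [+labial]. The remaining /ð, ts, t, ʃ, s, dʒ, ʐ, tʃ, z, ʒ, ɖ, θ/ satisfy [-labial], [-dorsal], [-sonorant].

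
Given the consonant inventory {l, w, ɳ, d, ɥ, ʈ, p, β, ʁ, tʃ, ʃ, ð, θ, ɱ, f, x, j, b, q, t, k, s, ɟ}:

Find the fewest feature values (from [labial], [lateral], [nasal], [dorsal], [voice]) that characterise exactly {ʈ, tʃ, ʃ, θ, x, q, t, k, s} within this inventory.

The class [-voice], [-labial] has exactly /ʈ, tʃ, ʃ, θ, x, q, t, k, s/ as its extension in this inventory. No smaller conjunction from the listed features achieves this: [-labial] alone would also admit /l, ɳ, d, ʁ, …/; [-voice] alone would also admit /p, f/; and checking the remaining single features turns up none with this extension.

[-voice, -labial]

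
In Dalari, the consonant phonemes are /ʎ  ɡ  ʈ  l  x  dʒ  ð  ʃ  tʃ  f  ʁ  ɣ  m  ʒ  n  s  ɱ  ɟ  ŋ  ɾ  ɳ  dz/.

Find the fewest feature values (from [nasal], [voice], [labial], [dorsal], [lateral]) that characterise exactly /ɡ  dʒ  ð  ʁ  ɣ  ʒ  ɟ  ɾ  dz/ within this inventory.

[+voice, -nasal, -lateral]

The class [+voice], [-nasal], [-lateral] has exactly /ɡ, dʒ, ð, ʁ, ɣ, ʒ, ɟ, ɾ, dz/ as its extension in this inventory. No smaller conjunction from the listed features achieves this: [-nasal, -lateral] alone would also admit /ʈ, x, ʃ, tʃ, …/; [+voice, -lateral] alone would also admit /m, n, ɱ, ŋ, …/; [+voice, -nasal] alone would also admit /ʎ, l/; and checking the remaining two-feature bundles turns up none with this extension.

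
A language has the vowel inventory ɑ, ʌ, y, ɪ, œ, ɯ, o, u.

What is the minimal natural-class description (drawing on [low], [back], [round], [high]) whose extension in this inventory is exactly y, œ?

[-back, +round]

Every target segment is [-back], [+round]; each remaining inventory member fails at least one of these. Each conjunct is needed — [+round] alone would also admit /o, u/; [-back] alone would also admit /ɪ/ — and no other single listed feature has exactly this extension, so two is the minimum.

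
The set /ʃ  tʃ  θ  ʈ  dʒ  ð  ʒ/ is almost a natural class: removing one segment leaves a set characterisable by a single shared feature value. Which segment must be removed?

The remaining segments after removing /ʈ/ share [+distributed]; /ʈ/ (voiceless retroflex stop) is [-distributed]. For every other candidate removal, the leftover set fails to share any single feature value that the removed segment lacks.

ʈ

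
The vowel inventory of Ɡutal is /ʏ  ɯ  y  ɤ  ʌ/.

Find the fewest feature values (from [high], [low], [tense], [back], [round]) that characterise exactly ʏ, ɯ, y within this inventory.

[+high]

/ʏ, ɯ, y/ are exactly the [+high] segments in the inventory, so a single feature suffices.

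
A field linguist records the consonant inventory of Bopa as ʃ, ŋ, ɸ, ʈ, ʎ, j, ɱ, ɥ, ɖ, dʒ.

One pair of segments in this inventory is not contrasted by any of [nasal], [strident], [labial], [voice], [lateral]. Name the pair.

/j/ (palatal glide) and /ɖ/ (voiced retroflex stop) are both [-nasal], [-strident], [-labial], [+voice], [-lateral], so none of the listed features separates them. (They do differ in [sonorant], [continuant] and [dorsal], which are not among the given features.) Every other pair in the inventory differs on at least one listed feature.

j, ɖ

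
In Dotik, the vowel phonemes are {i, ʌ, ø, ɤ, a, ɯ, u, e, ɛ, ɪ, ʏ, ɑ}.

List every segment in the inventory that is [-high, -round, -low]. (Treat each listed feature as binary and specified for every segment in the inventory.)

ʌ, ɤ, e, ɛ

Checking each segment against [-high], [-round], [-low]: /ʌ/ (mid back unrounded lax vowel), /ɤ/ (mid back unrounded tense vowel), /e/ (mid front unrounded tense vowel), /ɛ/ (mid front unrounded lax vowel) satisfy every feature; every other segment in the inventory fails at least one.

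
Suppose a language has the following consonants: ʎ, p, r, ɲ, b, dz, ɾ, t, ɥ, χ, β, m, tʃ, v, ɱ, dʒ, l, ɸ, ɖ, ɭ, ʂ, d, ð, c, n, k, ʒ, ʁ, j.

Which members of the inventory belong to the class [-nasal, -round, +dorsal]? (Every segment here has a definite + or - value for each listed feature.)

Among the inventory, the [-nasal] segments are /ʎ, p, r, b, dz, ɾ, t, ɥ, χ, β, tʃ, v, dʒ, l, ɸ, ɖ, ɭ, ʂ, d, ð, c, k, ʒ, ʁ, j/.
Within that set, [-round] gives /ʎ, p, r, b, dz, ɾ, t, χ, β, tʃ, v, dʒ, l, ɸ, ɖ, ɭ, ʂ, d, ð, c, k, ʒ, ʁ, j/.
Within that set, [+dorsal] leaves /ʎ, χ, c, k, ʁ, j/.

ʎ, χ, c, k, ʁ, j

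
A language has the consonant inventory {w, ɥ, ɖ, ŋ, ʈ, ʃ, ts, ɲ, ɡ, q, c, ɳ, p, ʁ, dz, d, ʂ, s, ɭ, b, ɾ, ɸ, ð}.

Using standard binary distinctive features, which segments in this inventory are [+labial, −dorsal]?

Checking each segment against [+labial], [−dorsal]: /p/ (voiceless bilabial stop), /b/ (voiced bilabial stop), /ɸ/ (voiceless bilabial fricative) satisfy every feature; every other segment in the inventory fails at least one.

p, b, ɸ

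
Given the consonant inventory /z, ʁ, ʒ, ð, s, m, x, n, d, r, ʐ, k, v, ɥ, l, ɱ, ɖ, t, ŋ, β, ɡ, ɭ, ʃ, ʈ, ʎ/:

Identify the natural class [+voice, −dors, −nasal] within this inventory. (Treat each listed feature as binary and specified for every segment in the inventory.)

First, the [+voice] segments are /z, ʁ, ʒ, ð, m, n, d, r, ʐ, v, ɥ, l, ɱ, ɖ, ŋ, β, ɡ, ɭ, ʎ/.
Within that set, [−dorsal] gives /z, ʒ, ð, m, n, d, r, ʐ, v, l, ɱ, ɖ, β, ɭ/.
Within that set, [−nasal] leaves /z, ʒ, ð, d, r, ʐ, v, l, ɖ, β, ɭ/.

z, ʒ, ð, d, r, ʐ, v, l, ɖ, β, ɭ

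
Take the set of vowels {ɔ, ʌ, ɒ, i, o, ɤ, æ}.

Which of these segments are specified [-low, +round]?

Eliminate segments failing any feature: /ʌ, i, ɤ/ are [-round]; /ɒ, æ/ are [+low]. The remaining /ɔ, o/ satisfy [-low], [+round].

ɔ, o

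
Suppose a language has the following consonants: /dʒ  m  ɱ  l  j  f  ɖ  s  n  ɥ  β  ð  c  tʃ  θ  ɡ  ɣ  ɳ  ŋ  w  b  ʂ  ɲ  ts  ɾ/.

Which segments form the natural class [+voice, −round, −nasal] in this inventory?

dʒ, l, j, ɖ, β, ð, ɡ, ɣ, b, ɾ

The [+voice] segments are /dʒ, m, ɱ, l, j, ɖ, n, ɥ, β, ð, ɡ, ɣ, ɳ, ŋ, w, b, ɲ, ɾ/.
Within that set, [−round] gives /dʒ, m, ɱ, l, j, ɖ, n, β, ð, ɡ, ɣ, ɳ, ŋ, b, ɲ, ɾ/.
Then [−nasal] leaves /dʒ, l, j, ɖ, β, ð, ɡ, ɣ, b, ɾ/.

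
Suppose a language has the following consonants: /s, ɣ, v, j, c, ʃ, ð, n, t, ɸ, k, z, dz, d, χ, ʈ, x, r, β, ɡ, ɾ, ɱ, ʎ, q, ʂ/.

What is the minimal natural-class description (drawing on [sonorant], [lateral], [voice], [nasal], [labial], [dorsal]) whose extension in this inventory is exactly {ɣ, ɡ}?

[-sonorant, +voice, +dorsal]

The class [-sonorant], [+voice], [+dorsal] has exactly /ɣ, ɡ/ as its extension in this inventory. No smaller conjunction from the listed features achieves this: [+voice, +dorsal] alone would also admit /j, ʎ/; [-sonorant, +dorsal] alone would also admit /c, k, χ, x, …/; [-sonorant, +voice] alone would also admit /v, ð, z, dz, …/; and checking the remaining two-feature bundles turns up none with this extension.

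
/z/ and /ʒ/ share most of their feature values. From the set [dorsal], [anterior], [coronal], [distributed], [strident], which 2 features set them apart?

[anterior], [distributed]

The two segments share [−dorsal], [+coronal], [+strident]. The only features from the list on which they differ: /z/ is [+anterior] while /ʒ/ is [−anterior]; /z/ is [−distributed] while /ʒ/ is [+distributed].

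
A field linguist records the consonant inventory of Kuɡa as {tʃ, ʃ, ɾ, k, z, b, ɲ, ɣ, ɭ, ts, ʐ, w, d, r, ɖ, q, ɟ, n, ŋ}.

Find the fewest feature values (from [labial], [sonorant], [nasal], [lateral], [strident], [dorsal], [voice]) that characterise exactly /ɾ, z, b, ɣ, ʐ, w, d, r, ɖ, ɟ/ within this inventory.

The class [+voice], [-nasal], [-lateral] has exactly /ɾ, z, b, ɣ, ʐ, w, d, r, ɖ, ɟ/ as its extension in this inventory. No smaller conjunction from the listed features achieves this: [-nasal, -lateral] alone would also admit /tʃ, ʃ, k, ts, …/; [+voice, -lateral] alone would also admit /ɲ, n, ŋ/; [+voice, -nasal] alone would also admit /ɭ/; and checking the remaining two-feature bundles turns up none with this extension.

[+voice, -nasal, -lateral]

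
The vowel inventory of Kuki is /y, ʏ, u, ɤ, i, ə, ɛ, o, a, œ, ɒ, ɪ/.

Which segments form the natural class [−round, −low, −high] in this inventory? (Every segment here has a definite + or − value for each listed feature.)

ɤ, ə, ɛ

Checking each segment against [−round], [−low], [−high]: /ɤ/ (mid back unrounded tense vowel), /ə/ (mid central vowel (schwa)), /ɛ/ (mid front unrounded lax vowel) satisfy every feature; every other segment in the inventory fails at least one.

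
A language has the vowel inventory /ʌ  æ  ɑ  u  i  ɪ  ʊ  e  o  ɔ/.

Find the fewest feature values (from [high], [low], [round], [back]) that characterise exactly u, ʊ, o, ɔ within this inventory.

[+round]

The target set is precisely the extension of [+round] in this inventory.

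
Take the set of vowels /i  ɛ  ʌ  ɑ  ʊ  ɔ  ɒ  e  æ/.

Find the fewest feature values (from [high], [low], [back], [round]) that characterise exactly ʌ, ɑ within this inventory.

[+back, -round]

/ʌ, ɑ/ are all [+back], [-round], and no other segment in the inventory matches both values. Dropping any one of them over-generates: [-round] alone would also admit /i, ɛ, e, æ/; [+back] alone would also admit /ʊ, ɔ, ɒ/. No other single listed feature picks out exactly this set either, so fewer than two features will not do.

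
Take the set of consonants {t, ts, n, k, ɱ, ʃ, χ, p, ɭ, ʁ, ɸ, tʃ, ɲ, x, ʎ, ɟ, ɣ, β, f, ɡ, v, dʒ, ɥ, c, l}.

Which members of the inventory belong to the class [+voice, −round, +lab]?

Eliminate segments failing any feature: /t, ts, k, ʃ, χ, p, ɸ, tʃ, x, f, c/ are [−voice]; /n, ɭ, ʁ, ɲ, ʎ, ɟ, ɣ, ɡ, dʒ, l/ are [−labial]; /ɥ/ is [+round]. The remaining /ɱ, β, v/ satisfy [+voice], [−round], [+labial].

ɱ, β, v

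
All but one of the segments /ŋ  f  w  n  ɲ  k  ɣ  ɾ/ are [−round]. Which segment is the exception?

Every segment except /w/ is [−round]. /w/ (labial-velar glide) is [+round], so it is the exception.

w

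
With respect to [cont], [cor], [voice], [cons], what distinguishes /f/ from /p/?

The two segments share [−coronal], [−voice], [+consonantal]. The only feature from the list on which they differ: /f/ is [+continuant] while /p/ is [−continuant].

[continuant]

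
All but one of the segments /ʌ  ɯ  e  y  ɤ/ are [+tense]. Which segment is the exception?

/e, y, ɤ, ɯ/ are all [+tense]; /ʌ/ (mid back unrounded lax vowel) is [-tense].

ʌ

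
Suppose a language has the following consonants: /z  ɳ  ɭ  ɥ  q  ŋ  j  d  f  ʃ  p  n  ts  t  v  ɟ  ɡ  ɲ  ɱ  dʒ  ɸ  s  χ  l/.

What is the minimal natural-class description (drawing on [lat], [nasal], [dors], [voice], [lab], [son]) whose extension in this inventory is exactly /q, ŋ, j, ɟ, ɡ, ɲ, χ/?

The class [-labial], [+dorsal] has exactly /q, ŋ, j, ɟ, ɡ, ɲ, χ/ as its extension in this inventory. No smaller conjunction from the listed features achieves this: [+dorsal] alone would also admit /ɥ/; [-labial] alone would also admit /z, ɳ, ɭ, d, …/; and checking the remaining single features turns up none with this extension.

[-lab, +dors]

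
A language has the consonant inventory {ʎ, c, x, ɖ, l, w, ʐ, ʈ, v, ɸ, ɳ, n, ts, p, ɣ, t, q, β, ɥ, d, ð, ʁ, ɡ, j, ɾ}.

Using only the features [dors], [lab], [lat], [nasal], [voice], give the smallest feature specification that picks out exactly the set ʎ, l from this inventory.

The target set is precisely the extension of [+lateral] in this inventory.

[+lat]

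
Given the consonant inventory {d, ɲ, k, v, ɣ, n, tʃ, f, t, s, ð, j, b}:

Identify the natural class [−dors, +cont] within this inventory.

v, f, s, ð

The [−dorsal] segments are /d, v, n, tʃ, f, t, s, ð, b/.
Then [+continuant] leaves /v, f, s, ð/.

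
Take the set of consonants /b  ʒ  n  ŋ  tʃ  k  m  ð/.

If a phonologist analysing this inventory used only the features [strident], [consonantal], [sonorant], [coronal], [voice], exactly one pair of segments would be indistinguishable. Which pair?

On the given features, /m/ and /ŋ/ have an identical profile: [-strident], [+consonantal], [+sonorant], [-coronal], [+voice]. No other two segments in the inventory coincide on all 5 features. (They do differ in [labial] and [dorsal], which are not among the given features.)

m, ŋ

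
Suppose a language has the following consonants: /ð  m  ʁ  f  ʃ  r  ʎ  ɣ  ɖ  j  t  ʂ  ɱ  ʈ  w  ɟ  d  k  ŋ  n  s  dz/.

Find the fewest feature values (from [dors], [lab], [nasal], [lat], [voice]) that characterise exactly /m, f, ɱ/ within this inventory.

Every target segment is [+labial], [−dorsal]; each remaining inventory member fails at least one of these. Each conjunct is needed — [−dorsal] alone would also admit /ð, ʃ, r, ɖ, …/; [+labial] alone would also admit /w/ — and no other single listed feature has exactly this extension, so two is the minimum.

[+lab, −dors]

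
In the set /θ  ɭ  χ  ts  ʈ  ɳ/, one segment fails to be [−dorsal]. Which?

χ

/χ/ is the voiceless uvular fricative, which is [+dorsal]; the rest — /ts, θ, ɳ, ɭ, ʈ/ — are [−dorsal].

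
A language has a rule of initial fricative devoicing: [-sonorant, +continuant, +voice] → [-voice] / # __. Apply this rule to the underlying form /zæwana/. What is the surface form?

[sæwana]

/z/ satisfies [-sonorant, +continuant, +voice] and sits in # __. The [-voice] counterpart of the voiced alveolar fricative is /s/. Other segments in /zæwana/ either fail the structural description or are not in the environment, so the surface form is [sæwana].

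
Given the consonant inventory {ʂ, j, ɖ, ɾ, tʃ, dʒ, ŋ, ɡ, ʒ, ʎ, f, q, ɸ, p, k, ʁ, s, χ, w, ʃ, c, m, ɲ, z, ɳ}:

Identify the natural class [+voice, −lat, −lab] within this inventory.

j, ɖ, ɾ, dʒ, ŋ, ɡ, ʒ, ʁ, ɲ, z, ɳ

Among the inventory, the [+voice] segments are /j, ɖ, ɾ, dʒ, ŋ, ɡ, ʒ, ʎ, ʁ, w, m, ɲ, z, ɳ/.
Among these, [−lateral] gives /j, ɖ, ɾ, dʒ, ŋ, ɡ, ʒ, ʁ, w, m, ɲ, z, ɳ/.
Then [−labial] leaves /j, ɖ, ɾ, dʒ, ŋ, ɡ, ʒ, ʁ, ɲ, z, ɳ/.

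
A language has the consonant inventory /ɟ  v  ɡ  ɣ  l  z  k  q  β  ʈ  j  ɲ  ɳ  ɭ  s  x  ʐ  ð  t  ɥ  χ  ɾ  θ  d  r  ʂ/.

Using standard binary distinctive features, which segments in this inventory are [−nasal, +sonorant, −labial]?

l, j, ɭ, ɾ, r

Checking each segment against [−nasal], [+sonorant], [−labial]: /l/ (alveolar lateral approximant), /j/ (palatal glide), /ɭ/ (retroflex lateral approximant), /ɾ/ (alveolar tap), /r/ (alveolar trill) satisfy every feature; every other segment in the inventory fails at least one.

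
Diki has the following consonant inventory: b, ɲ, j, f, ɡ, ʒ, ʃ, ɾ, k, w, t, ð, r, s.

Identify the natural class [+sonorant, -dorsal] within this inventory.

ɾ, r

Eliminate segments failing any feature: /b, f, ɡ, ʒ, ʃ, k, t, ð, s/ are [-sonorant]; /ɲ, j, w/ are [+dorsal]. The remaining /ɾ, r/ satisfy [+sonorant], [-dorsal].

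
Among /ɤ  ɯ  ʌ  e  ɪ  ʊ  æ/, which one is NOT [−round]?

/ʊ/ is the high back rounded lax vowel, which is [+round]; the rest — /e, ɯ, ɪ, ɤ, ʌ, æ/ — are [−round].

ʊ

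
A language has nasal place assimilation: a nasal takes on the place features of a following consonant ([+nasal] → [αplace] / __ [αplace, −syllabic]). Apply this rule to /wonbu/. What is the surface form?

[wombu]

The only nasal preceding a consonant is /n/ before /b/. /b/ is [+labial], so /n/ → /m/, giving [wombu].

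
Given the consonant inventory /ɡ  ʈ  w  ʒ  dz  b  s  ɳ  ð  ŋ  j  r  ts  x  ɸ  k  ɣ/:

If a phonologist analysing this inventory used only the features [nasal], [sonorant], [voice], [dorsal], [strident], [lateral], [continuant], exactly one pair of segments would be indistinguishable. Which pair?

j, w

/j/ (palatal glide) and /w/ (labial-velar glide) are both [-nasal], [+sonorant], [+voice], [+dorsal], [-strident], [-lateral], [+continuant], so none of the listed features separates them. (They do differ in [labial], [round] and [back], which are not among the given features.) Every other pair in the inventory differs on at least one listed feature.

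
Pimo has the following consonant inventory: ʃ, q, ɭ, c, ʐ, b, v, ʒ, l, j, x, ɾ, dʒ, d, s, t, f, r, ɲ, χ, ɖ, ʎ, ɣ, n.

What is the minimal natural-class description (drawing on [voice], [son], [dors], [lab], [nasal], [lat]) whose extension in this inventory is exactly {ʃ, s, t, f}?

The class [-voice], [-dorsal] has exactly /ʃ, s, t, f/ as its extension in this inventory. No smaller conjunction from the listed features achieves this: [-dorsal] alone would also admit /ɭ, ʐ, b, v, …/; [-voice] alone would also admit /q, c, x, χ/; and checking the remaining single features turns up none with this extension.

[-voice, -dors]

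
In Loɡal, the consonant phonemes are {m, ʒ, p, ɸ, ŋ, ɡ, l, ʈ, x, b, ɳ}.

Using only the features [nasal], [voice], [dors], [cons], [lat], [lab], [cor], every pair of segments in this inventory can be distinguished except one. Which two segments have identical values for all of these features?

On the given features, /ɸ/ and /p/ have an identical profile: [−nasal], [−voice], [−dorsal], [+consonantal], [−lateral], [+labial], [−coronal]. No other two segments in the inventory coincide on all 7 features. (They do differ in [continuant], which is not among the given features.)

ɸ, p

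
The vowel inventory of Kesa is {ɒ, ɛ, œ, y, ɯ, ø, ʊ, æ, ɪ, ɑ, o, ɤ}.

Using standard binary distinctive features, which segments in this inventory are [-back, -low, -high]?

Checking each segment against [-back], [-low], [-high]: /ɛ/ (mid front unrounded lax vowel), /œ/ (mid front rounded lax vowel), /ø/ (mid front rounded tense vowel) satisfy every feature; every other segment in the inventory fails at least one.

ɛ, œ, ø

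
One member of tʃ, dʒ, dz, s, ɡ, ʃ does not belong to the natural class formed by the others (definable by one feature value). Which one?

/tʃ, dz, s, ʃ, dʒ/ are all [+strident], but /ɡ/ (voiced velar stop) is [-strident]. No other single segment can be removed to leave a set sharing one feature value that the removed segment lacks, so /ɡ/ is the odd one out.

ɡ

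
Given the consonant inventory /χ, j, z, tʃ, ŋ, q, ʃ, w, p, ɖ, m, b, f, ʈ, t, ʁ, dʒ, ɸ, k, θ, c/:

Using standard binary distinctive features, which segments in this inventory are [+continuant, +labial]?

Checking each segment against [+continuant], [+labial]: /w/ (labial-velar glide), /f/ (voiceless labiodental fricative), /ɸ/ (voiceless bilabial fricative) satisfy every feature; every other segment in the inventory fails at least one.

w, f, ɸ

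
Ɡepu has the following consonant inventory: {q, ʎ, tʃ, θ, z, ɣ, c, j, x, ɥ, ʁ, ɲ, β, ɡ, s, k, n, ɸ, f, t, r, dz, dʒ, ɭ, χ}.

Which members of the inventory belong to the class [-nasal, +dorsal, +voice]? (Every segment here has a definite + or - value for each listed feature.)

The [-nasal] segments are /q, ʎ, tʃ, θ, z, ɣ, c, j, x, ɥ, ʁ, β, ɡ, s, k, ɸ, f, t, r, dz, dʒ, ɭ, χ/.
Of those, [+dorsal] gives /q, ʎ, ɣ, c, j, x, ɥ, ʁ, ɡ, k, χ/.
Among these, [+voice] leaves /ʎ, ɣ, j, ɥ, ʁ, ɡ/.

ʎ, ɣ, j, ɥ, ʁ, ɡ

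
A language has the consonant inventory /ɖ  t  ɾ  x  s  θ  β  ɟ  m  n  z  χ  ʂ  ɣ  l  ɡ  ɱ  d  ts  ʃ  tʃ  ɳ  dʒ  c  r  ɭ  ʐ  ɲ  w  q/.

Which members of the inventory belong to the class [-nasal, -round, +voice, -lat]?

Eliminate segments failing any feature: /t, x, s, θ, χ, ʂ, ts, ʃ, tʃ, c, q/ are [-voice]; /m, n, ɱ, ɳ, ɲ/ are [+nasal]; /l, ɭ/ are [+lateral]; /w/ is [+round]. The remaining /ɖ, ɾ, β, ɟ, z, ɣ, ɡ, d, dʒ, r, ʐ/ satisfy [-nasal], [-round], [+voice], [-lateral].

ɖ, ɾ, β, ɟ, z, ɣ, ɡ, d, dʒ, r, ʐ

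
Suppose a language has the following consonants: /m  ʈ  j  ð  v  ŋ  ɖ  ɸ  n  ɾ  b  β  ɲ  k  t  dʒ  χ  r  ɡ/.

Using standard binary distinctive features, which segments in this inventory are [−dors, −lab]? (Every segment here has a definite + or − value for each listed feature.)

ʈ, ð, ɖ, n, ɾ, t, dʒ, r

Eliminate segments failing any feature: /m, v, ɸ, b, β/ are [+labial]; /j, ŋ, ɲ, k, χ, ɡ/ are [+dorsal]. The remaining /ʈ, ð, ɖ, n, ɾ, t, dʒ, r/ satisfy [−dorsal], [−labial].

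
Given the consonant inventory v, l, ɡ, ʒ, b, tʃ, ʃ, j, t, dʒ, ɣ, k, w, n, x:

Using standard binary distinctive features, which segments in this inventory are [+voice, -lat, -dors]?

v, ʒ, b, dʒ, n

Eliminate segments failing any feature: /l/ is [+lateral]; /ɡ, j, ɣ, w/ are [+dorsal]; /tʃ, ʃ, t, k, x/ are [-voice]. The remaining /v, ʒ, b, dʒ, n/ satisfy [+voice], [-lateral], [-dorsal].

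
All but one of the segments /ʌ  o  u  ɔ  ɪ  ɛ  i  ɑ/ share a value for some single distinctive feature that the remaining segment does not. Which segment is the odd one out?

/ɪ, ɛ, i, u, ɔ, ʌ, o/ are all [−low], but /ɑ/ (low back unrounded vowel) is [+low]. No other single segment can be removed to leave a set sharing one feature value that the removed segment lacks, so /ɑ/ is the odd one out.

ɑ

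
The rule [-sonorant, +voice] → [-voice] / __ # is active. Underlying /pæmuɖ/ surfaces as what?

[pæmuʈ]

Only the final segment /ɖ/ is both word-final and matches the structural description. It is a voiced retroflex stop, so [-sonorant, +voice] holds; changing it to [-voice] with all other features held fixed yields /ʈ/ (voiceless retroflex stop). No other segment meets both the structural description and the environment, so the output is [pæmuʈ].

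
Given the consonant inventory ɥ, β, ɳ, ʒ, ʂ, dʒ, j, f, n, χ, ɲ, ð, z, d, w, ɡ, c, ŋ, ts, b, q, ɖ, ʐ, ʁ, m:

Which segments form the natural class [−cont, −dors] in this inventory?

First, the [−continuant] segments are /ɳ, dʒ, n, ɲ, d, ɡ, c, ŋ, ts, b, q, ɖ, m/.
Then [−dorsal] leaves /ɳ, dʒ, n, d, ts, b, ɖ, m/.

ɳ, dʒ, n, d, ts, b, ɖ, m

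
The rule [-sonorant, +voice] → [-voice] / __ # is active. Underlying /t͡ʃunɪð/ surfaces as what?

The only segment in the rule's environment that also matches [-sonorant, +voice] is /ð/. Applying [-voice] turns the voiced dental fricative into /θ/ (voiceless dental fricative), giving [t͡ʃunɪθ].

[t͡ʃunɪθ]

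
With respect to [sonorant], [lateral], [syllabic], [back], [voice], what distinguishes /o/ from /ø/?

[back]

/o/ is the mid back rounded tense vowel and /ø/ is the mid front rounded tense vowel. Both are [+sonorant], [-lateral], [+syllabic], [+voice]. /o/ is [+back] while /ø/ is [-back], so the distinguishing feature is [back].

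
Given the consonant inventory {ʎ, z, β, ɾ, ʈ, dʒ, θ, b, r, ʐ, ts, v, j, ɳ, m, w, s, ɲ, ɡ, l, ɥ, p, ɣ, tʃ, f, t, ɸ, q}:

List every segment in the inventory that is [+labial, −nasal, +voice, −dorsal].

β, b, v

Eliminate segments failing any feature: /ʎ, z, ɾ, ʈ, dʒ, θ, r, ʐ, ts, j, ɳ, s, ɲ, ɡ, l, ɣ, tʃ, t, q/ are [−labial]; /m/ is [+nasal]; /w, ɥ/ are [+dorsal]; /p, f, ɸ/ are [−voice]. The remaining /β, b, v/ satisfy [+labial], [−nasal], [+voice], [−dorsal].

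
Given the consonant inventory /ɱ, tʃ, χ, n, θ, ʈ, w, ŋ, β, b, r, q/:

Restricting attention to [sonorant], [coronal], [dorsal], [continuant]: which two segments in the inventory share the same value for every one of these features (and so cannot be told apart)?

tʃ, ʈ

/tʃ/ (voiceless postalveolar affricate) and /ʈ/ (voiceless retroflex stop) are both [-sonorant], [+coronal], [-dorsal], [-continuant], so none of the listed features separates them. (They do differ in [strident], [delayed release] and [distributed], which are not among the given features.) Every other pair in the inventory differs on at least one listed feature.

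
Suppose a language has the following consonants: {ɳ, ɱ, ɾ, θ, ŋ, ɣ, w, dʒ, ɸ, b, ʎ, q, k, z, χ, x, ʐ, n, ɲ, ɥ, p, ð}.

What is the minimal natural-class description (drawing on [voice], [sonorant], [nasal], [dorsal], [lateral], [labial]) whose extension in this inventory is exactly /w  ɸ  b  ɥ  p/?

The class [-nasal], [+labial] has exactly /w, ɸ, b, ɥ, p/ as its extension in this inventory. No smaller conjunction from the listed features achieves this: [+labial] alone would also admit /ɱ/; [-nasal] alone would also admit /ɾ, θ, ɣ, dʒ, …/; and checking the remaining single features turns up none with this extension.

[-nasal, +labial]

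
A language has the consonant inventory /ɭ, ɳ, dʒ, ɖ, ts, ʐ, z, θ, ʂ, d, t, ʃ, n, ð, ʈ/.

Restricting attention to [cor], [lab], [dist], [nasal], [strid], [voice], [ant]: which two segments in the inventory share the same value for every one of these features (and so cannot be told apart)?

/ɭ/ (retroflex lateral approximant) and /ɖ/ (voiced retroflex stop) are both [+coronal], [−labial], [−distributed], [−nasal], [−strident], [+voice], [−anterior], so none of the listed features separates them. (They do differ in [sonorant] and [lateral], which are not among the given features.) Every other pair in the inventory differs on at least one listed feature.

ɭ, ɖ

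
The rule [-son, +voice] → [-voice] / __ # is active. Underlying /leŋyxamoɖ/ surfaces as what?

The only segment in the rule's environment that also matches [-son, +voice] is /ɖ/. Applying [-voice] turns the voiced retroflex stop into /ʈ/ (voiceless retroflex stop), giving [leŋyxamoʈ].

[leŋyxamoʈ]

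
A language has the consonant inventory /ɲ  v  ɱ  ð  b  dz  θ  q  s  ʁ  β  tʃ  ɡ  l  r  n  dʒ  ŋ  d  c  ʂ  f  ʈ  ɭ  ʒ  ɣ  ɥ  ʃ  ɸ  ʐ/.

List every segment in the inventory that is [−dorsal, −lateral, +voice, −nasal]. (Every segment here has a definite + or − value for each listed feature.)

v, ð, b, dz, β, r, dʒ, d, ʒ, ʐ

Eliminate segments failing any feature: /ɲ, q, ʁ, ɡ, ŋ, c, ɣ, ɥ/ are [+dorsal]; /ɱ, n/ are [+nasal]; /θ, s, tʃ, ʂ, f, ʈ, ʃ, ɸ/ are [−voice]; /l, ɭ/ are [+lateral]. The remaining /v, ð, b, dz, β, r, dʒ, d, ʒ, ʐ/ satisfy [−dorsal], [−lateral], [+voice], [−nasal].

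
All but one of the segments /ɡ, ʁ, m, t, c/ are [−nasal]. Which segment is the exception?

m

/m/ is the bilabial nasal, which is [+nasal]; the rest — /ʁ, c, t, ɡ/ — are [−nasal].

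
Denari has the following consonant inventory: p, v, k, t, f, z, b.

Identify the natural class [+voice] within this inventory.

v, z, b

The [+voice] segments here are /v, z, b/; the remaining /p, k, t, f/ are [−voice].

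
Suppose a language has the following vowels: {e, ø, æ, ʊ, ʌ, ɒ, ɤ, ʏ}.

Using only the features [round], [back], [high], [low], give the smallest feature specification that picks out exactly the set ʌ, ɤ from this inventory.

[+back, -round]

/ʌ, ɤ/ are all [+back], [-round], and no other segment in the inventory matches both values. Dropping any one of them over-generates: [-round] alone would also admit /e, æ/; [+back] alone would also admit /ʊ, ɒ/. No other single listed feature picks out exactly this set either, so fewer than two features will not do.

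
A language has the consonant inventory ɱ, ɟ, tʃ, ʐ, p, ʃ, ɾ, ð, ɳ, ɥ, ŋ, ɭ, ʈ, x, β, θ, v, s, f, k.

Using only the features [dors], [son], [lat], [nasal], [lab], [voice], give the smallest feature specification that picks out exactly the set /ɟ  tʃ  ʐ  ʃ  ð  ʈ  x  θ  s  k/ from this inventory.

/ɟ, tʃ, ʐ, ʃ, ð, ʈ, x, θ, s, k/ are all [−sonorant], [−labial], and no other segment in the inventory matches both values. Dropping any one of them over-generates: [−labial] alone would also admit /ɾ, ɳ, ŋ, ɭ/; [−sonorant] alone would also admit /p, β, v, f/. No other single listed feature picks out exactly this set either, so fewer than two features will not do.

[−son, −lab]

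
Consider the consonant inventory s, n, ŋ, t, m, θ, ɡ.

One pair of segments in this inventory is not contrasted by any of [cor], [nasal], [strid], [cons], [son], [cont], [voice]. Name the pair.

Both /m/ and /ŋ/ are [−coronal], [+nasal], [−strident], [+consonantal], [+sonorant], [−continuant], [+voice]. Since the list omits [labial] and [dorsal] — which do distinguish the bilabial nasal from the velar nasal — this pair collapses; all other pairs remain distinct.

m, ŋ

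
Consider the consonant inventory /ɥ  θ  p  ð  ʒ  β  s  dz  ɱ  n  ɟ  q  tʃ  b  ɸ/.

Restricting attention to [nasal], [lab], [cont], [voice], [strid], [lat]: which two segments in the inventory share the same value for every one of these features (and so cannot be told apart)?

On the given features, /β/ and /ɥ/ have an identical profile: [-nasal], [+labial], [+continuant], [+voice], [-strident], [-lateral]. No other two segments in the inventory coincide on all 6 features. (They do differ in [sonorant], [round] and [dorsal], which are not among the given features.)

β, ɥ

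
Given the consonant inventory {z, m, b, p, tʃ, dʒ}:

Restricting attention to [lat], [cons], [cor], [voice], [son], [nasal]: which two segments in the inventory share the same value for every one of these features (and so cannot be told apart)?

Both /z/ and /dʒ/ are [−lateral], [+consonantal], [+coronal], [+voice], [−sonorant], [−nasal]. Since the list omits [continuant], [anterior] and [distributed] — which do distinguish the voiced alveolar fricative from the voiced postalveolar affricate — this pair collapses; all other pairs remain distinct.

z, dʒ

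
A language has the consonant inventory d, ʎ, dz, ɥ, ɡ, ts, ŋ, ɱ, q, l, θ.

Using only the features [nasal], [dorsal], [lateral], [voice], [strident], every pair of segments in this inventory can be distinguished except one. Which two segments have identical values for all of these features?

ɡ, ɥ

On the given features, /ɡ/ and /ɥ/ have an identical profile: [−nasal], [+dorsal], [−lateral], [+voice], [−strident]. No other two segments in the inventory coincide on all 5 features. (They do differ in [sonorant], [continuant], [labial], [round] and [back], which are not among the given features.)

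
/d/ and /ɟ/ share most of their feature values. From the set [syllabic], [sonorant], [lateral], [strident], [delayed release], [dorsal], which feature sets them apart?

[dorsal]

/d/ is the voiced alveolar stop and /ɟ/ is the voiced palatal stop. Both are [-syllabic], [-sonorant], [-lateral], [-strident], [-delayed release]. /d/ is [-dorsal] while /ɟ/ is [+dorsal], so the distinguishing feature is [dorsal].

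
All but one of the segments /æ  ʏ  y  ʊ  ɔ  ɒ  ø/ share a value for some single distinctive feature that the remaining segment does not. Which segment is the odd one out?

/ɔ, ʏ, ʊ, y, ø, ɒ/ are all [+round], but /æ/ (low front unrounded vowel) is [-round]. No other single segment can be removed to leave a set sharing one feature value that the removed segment lacks, so /æ/ is the odd one out.

æ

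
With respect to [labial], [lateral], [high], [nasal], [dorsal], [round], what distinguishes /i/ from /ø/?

The two segments share [−lateral], [−nasal], [+dorsal]. The only features from the list on which they differ: /i/ is [−labial] while /ø/ is [+labial]; /i/ is [−round] while /ø/ is [+round]; /i/ is [+high] while /ø/ is [−high].

[labial], [round], [high]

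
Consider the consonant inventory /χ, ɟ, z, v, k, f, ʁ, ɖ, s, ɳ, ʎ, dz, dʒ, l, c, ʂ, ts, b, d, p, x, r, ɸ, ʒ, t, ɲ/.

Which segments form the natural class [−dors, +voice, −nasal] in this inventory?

z, v, ɖ, dz, dʒ, l, b, d, r, ʒ

The [−dorsal] segments are /z, v, f, ɖ, s, ɳ, dz, dʒ, l, ʂ, ts, b, d, p, r, ɸ, ʒ, t/.
Within that set, [+voice] gives /z, v, ɖ, ɳ, dz, dʒ, l, b, d, r, ʒ/.
Among these, [−nasal] leaves /z, v, ɖ, dz, dʒ, l, b, d, r, ʒ/.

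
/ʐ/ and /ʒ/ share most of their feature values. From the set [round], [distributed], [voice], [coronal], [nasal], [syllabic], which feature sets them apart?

The two segments share [−round], [+voice], [+coronal], [−nasal], [−syllabic]. The only feature from the list on which they differ: /ʐ/ is [−distributed] while /ʒ/ is [+distributed].

[distributed]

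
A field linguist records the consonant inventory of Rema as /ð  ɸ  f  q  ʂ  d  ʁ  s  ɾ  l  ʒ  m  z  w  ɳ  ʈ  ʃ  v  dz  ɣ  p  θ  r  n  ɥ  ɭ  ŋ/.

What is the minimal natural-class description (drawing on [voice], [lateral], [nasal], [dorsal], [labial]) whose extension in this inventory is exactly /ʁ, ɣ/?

/ʁ, ɣ/ are all [+voice], [−nasal], [−labial], [+dorsal], and no other segment in the inventory matches all four values. Dropping any one of them over-generates: [−nasal, −labial, +dorsal] alone would also admit /q/; [+voice, −labial, +dorsal] alone would also admit /ŋ/; [+voice, −nasal, +dorsal] alone would also admit /w, ɥ/; [+voice, −nasal, −labial] alone would also admit /ð, d, ɾ, l, …/. No other combination of three listed features picks out exactly this set either, so fewer than four features will not do.

[+voice, −nasal, −labial, +dorsal]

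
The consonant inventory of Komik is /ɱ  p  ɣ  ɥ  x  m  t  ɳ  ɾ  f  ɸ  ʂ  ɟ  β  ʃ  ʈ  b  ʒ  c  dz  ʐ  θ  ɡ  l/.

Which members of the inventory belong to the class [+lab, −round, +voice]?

ɱ, m, β, b

Checking each segment against [+labial], [−round], [+voice]: /ɱ/ (labiodental nasal), /m/ (bilabial nasal), /β/ (voiced bilabial fricative), /b/ (voiced bilabial stop) satisfy every feature; every other segment in the inventory fails at least one.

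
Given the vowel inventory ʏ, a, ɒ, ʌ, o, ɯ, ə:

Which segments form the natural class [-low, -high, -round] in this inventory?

First, the [-low] segments are /ʏ, ʌ, o, ɯ, ə/.
Then [-high] gives /ʌ, o, ə/.
Of those, [-round] leaves /ʌ, ə/.

ʌ, ə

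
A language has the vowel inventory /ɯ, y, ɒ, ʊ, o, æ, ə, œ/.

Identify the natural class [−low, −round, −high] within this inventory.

Eliminate segments failing any feature: /ɯ/ is [+high]; /y, ʊ, o, œ/ are [+round]; /ɒ, æ/ are [+low]. The remaining /ə/ satisfy [−low], [−round], [−high].

ə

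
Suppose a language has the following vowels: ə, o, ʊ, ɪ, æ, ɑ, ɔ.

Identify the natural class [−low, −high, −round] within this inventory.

ə

Eliminate segments failing any feature: /o, ɔ/ are [+round]; /ʊ, ɪ/ are [+high]; /æ, ɑ/ are [+low]. The remaining /ə/ satisfy [−low], [−high], [−round].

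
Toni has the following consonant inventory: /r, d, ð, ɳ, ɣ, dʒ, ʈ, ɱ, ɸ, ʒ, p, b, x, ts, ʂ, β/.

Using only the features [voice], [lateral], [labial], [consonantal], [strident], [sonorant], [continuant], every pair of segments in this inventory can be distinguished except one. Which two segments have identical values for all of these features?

ɣ, ð

Both /ɣ/ and /ð/ are [+voice], [−lateral], [−labial], [+consonantal], [−strident], [−sonorant], [+continuant]. Since the list omits [coronal] and [dorsal] — which do distinguish the voiced velar fricative from the voiced dental fricative — this pair collapses; all other pairs remain distinct.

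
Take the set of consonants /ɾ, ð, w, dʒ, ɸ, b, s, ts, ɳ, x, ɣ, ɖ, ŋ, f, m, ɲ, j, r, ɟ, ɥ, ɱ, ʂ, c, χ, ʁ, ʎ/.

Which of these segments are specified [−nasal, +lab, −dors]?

Checking each segment against [−nasal], [+labial], [−dorsal]: /ɸ/ (voiceless bilabial fricative), /b/ (voiced bilabial stop), /f/ (voiceless labiodental fricative) satisfy every feature; every other segment in the inventory fails at least one.

ɸ, b, f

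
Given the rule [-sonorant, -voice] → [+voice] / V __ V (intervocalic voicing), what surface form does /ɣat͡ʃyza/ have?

Only /t͡ʃ/ occurs between two vowels (/a/ __ /y/) and matches the structural description. It is a voiceless postalveolar affricate, so [-sonorant, -voice] holds; changing it to [+voice] with all other features held fixed yields /d͡ʒ/ (voiced postalveolar affricate). No other segment meets both the structural description and the environment, so the output is [ɣad͡ʒyza].

[ɣad͡ʒyza]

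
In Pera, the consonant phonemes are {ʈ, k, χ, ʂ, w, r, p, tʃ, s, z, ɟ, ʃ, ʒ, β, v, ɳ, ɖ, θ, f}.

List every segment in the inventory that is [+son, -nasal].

Eliminate segments failing any feature: /ʈ, k, χ, ʂ, p, tʃ, s, z, ɟ, ʃ, ʒ, β, v, ɖ, θ, f/ are [-sonorant]; /ɳ/ is [+nasal]. The remaining /w, r/ satisfy [+sonorant], [-nasal].

w, r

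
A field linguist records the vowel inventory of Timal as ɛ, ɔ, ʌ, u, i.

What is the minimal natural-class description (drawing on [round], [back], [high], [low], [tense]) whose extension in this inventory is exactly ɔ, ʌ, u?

The target set is precisely the extension of [+back] in this inventory.

[+back]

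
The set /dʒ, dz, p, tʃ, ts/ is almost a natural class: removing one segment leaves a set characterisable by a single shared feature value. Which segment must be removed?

p

[delayed release] (equivalently [strident], [labial], [coronal]) groups all but one: /dʒ, tʃ, ts, dz/ share [+delayed release] while /p/ (voiceless bilabial stop) alone is [-delayed release]. Removing any other segment would not leave a single-feature class that excludes it.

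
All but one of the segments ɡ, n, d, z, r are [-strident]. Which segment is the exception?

Every segment except /z/ is [-strident]. /z/ (voiced alveolar fricative) is [+strident], so it is the exception.

z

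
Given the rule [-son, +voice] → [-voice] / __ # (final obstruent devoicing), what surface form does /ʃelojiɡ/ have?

[ʃelojik]

Only the final segment /ɡ/ is both word-final and matches the structural description. It is a voiced velar stop, so [-son, +voice] holds; changing it to [-voice] with all other features held fixed yields /k/ (voiceless velar stop). No other segment meets both the structural description and the environment, so the output is [ʃelojik].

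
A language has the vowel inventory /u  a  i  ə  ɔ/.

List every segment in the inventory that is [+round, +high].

u

Among the inventory, the [+round] segments are /u, ɔ/.
Intersecting with [+high] leaves /u/.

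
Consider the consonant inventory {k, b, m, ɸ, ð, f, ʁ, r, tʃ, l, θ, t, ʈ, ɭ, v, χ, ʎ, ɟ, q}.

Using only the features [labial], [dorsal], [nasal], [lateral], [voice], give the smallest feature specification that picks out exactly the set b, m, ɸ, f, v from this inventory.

/b, m, ɸ, f, v/ are exactly the [+labial] segments in the inventory, so a single feature suffices.

[+labial]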